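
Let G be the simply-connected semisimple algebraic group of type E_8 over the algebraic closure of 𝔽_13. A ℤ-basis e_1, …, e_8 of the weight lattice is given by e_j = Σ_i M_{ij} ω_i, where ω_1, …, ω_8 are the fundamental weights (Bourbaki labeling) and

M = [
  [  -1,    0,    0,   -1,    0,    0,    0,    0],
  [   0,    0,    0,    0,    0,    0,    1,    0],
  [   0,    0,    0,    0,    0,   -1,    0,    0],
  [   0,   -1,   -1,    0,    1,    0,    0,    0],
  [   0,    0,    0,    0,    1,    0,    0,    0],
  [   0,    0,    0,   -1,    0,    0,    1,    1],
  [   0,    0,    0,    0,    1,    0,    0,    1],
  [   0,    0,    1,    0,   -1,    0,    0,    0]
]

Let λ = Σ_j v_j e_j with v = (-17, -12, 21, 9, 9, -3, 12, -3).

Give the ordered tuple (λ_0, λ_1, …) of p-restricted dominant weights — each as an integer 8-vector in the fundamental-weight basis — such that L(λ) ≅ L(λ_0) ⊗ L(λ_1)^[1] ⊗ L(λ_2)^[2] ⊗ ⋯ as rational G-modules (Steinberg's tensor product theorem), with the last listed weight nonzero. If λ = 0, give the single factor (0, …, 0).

Compute c_i = Σ_j M_{ij} v_j with v = (-17, -12, 21, 9, 9, -3, 12, -3):
  c_1 = -1*-17 + 0*-12 + 0*21 + -1*9 + 0*9 + 0*-3 + 0*12 + 0*-3 = 8
  c_2 = 0*-17 + 0*-12 + 0*21 + 0*9 + 0*9 + 0*-3 + 1*12 + 0*-3 = 12
  c_3 = 0*-17 + 0*-12 + 0*21 + 0*9 + 0*9 + -1*-3 + 0*12 + 0*-3 = 3
  c_4 = 0*-17 + -1*-12 + -1*21 + 0*9 + 1*9 + 0*-3 + 0*12 + 0*-3 = 0
  c_5 = 0*-17 + 0*-12 + 0*21 + 0*9 + 1*9 + 0*-3 + 0*12 + 0*-3 = 9
  c_6 = 0*-17 + 0*-12 + 0*21 + -1*9 + 0*9 + 0*-3 + 1*12 + 1*-3 = 0
  c_7 = 0*-17 + 0*-12 + 0*21 + 0*9 + 1*9 + 0*-3 + 0*12 + 1*-3 = 6
  c_8 = 0*-17 + 0*-12 + 1*21 + 0*9 + -1*9 + 0*-3 + 0*12 + 0*-3 = 12
Expand coordinatewise in base 13:
  c_1 = 8 = 8·13^0
  c_2 = 12 = 12·13^0
  c_3 = 3 = 3·13^0
  c_4 = 0
  c_5 = 9 = 9·13^0
  c_6 = 0
  c_7 = 6 = 6·13^0
  c_8 = 12 = 12·13^0
Factor λ_0 = (8, 12, 3, 0, 9, 0, 6, 12)

((8, 12, 3, 0, 9, 0, 6, 12),)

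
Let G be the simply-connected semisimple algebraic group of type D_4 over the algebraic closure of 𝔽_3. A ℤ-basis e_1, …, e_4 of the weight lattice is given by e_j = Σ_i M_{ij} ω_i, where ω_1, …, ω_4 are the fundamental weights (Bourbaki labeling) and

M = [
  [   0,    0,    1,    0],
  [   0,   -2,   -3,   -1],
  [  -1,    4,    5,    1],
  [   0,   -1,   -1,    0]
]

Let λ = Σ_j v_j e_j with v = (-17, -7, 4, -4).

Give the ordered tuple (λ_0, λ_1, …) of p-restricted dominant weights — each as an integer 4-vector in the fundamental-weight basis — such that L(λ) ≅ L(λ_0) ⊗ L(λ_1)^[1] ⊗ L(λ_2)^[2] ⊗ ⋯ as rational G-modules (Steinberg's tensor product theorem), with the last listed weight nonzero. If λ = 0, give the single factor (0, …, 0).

In the fundamental-weight basis, λ has coordinates c = M·v (v = (-17, -7, 4, -4)):
  c_1 = (0)·(-17) + (0)·(-7) + 1·4 + (0)·(-4) = 4
  c_2 = (0)·(-17) + (-2)·(-7) + (-3)·(4) + (-1)·(-4) = 6
  c_3 = (-1)·(-17) + (4)·(-7) + 5·4 + (1)·(-4) = 5
  c_4 = (0)·(-17) + (-1)·(-7) + (-1)·(4) + (0)·(-4) = 3
Base-3 expansion of each c_i:
  c_1 = 4 = 1·3^0 + 1·3^1
  c_2 = 6 = 0·3^0 + 2·3^1
  c_3 = 5 = 2·3^0 + 1·3^1
  c_4 = 3 = 0·3^0 + 1·3^1
λ_0 = (1, 0, 2, 0)
λ_1 = (1, 2, 1, 1)

((1, 0, 2, 0), (1, 2, 1, 1))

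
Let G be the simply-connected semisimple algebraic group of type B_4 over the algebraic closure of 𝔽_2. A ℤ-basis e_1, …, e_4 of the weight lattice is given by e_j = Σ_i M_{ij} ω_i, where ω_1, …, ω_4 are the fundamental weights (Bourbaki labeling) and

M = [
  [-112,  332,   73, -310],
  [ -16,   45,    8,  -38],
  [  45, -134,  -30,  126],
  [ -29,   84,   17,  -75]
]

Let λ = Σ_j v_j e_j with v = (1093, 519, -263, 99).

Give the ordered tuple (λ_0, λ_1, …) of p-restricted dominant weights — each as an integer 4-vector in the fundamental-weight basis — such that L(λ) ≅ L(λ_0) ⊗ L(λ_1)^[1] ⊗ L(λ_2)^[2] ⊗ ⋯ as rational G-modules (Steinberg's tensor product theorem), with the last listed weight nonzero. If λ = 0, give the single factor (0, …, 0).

((1, 1, 1, 1), (1, 0, 1, 1))

Converting to the ω-basis (c_i = row i of M dotted with v = (1093, 519, -263, 99)):
  c_1 = (-112)·(1093) + 332·519 + (73)·(-263) + (-310)·(99) = 3
  c_2 = (-16)·(1093) + 45·519 + (8)·(-263) + (-38)·(99) = 1
  c_3 = 45·1093 + (-134)·(519) + (-30)·(-263) + 126·99 = 3
  c_4 = (-29)·(1093) + 84·519 + (17)·(-263) + (-75)·(99) = 3
Base-2 expansion of each c_i:
  c_1 = 3 = 1·2^0 + 1·2^1
  c_2 = 1 = 1·2^0
  c_3 = 3 = 1·2^0 + 1·2^1
  c_4 = 3 = 1·2^0 + 1·2^1
Factor λ_0 = (1, 1, 1, 1)
Factor λ_1 = (1, 0, 1, 1)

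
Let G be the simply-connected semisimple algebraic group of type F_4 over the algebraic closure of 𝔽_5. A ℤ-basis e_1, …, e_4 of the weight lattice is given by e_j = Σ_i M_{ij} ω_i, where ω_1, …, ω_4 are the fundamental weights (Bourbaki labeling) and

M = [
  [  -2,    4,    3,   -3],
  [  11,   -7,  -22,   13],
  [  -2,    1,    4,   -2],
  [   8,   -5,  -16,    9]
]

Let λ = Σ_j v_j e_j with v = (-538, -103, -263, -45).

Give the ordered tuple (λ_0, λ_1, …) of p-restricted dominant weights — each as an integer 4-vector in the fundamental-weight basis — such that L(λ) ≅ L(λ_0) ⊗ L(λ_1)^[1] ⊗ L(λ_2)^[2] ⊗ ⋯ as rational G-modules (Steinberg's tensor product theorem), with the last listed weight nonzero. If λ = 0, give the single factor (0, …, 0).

((0, 4, 1, 4), (2, 0, 2, 2))

Converting to the ω-basis (c_i = row i of M dotted with v = (-538, -103, -263, -45)):
  c_1 = -2*-538 + 4*-103 + 3*-263 + -3*-45 = 10
  c_2 = 11*-538 + -7*-103 + -22*-263 + 13*-45 = 4
  c_3 = -2*-538 + 1*-103 + 4*-263 + -2*-45 = 11
  c_4 = 8*-538 + -5*-103 + -16*-263 + 9*-45 = 14
Writing each c_i in base p = 5:
  c_1 = 10 = 0·5^0 + 2·5^1
  c_2 = 4 = 4·5^0
  c_3 = 11 = 1·5^0 + 2·5^1
  c_4 = 14 = 4·5^0 + 2·5^1
p-restricted factor λ_0 = (0, 4, 1, 4)
p-restricted factor λ_1 = (2, 0, 2, 2)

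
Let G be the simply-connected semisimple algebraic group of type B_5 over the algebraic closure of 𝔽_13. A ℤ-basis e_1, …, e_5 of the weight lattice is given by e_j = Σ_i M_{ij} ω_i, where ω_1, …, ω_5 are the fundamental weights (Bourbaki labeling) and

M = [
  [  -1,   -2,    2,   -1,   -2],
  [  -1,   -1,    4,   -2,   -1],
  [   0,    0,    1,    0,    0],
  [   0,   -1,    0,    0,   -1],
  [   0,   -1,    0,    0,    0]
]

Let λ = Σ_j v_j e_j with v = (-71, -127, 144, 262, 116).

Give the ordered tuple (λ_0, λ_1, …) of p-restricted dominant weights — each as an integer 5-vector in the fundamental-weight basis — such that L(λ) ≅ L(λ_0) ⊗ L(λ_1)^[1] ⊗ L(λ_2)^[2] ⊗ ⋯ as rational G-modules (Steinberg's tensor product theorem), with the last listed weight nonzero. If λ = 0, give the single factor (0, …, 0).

((2, 4, 1, 11, 10), (9, 10, 11, 0, 9))

Converting to the ω-basis (c_i = row i of M dotted with v = (-71, -127, 144, 262, 116)):
  c_1 = (-1)·(-71) + (-2)·(-127) + (2)·(144) + (-1)·(262) + (-2)·(116) = 119
  c_2 = (-1)·(-71) + (-1)·(-127) + (4)·(144) + (-2)·(262) + (-1)·(116) = 134
  c_3 = (0)·(-71) + (0)·(-127) + (1)·(144) + (0)·(262) + (0)·(116) = 144
  c_4 = (0)·(-71) + (-1)·(-127) + (0)·(144) + (0)·(262) + (-1)·(116) = 11
  c_5 = (0)·(-71) + (-1)·(-127) + (0)·(144) + (0)·(262) + (0)·(116) = 127
Expand coordinatewise in base 13:
  c_1 = 119 = 2·13^0 + 9·13^1
  c_2 = 134 = 4·13^0 + 10·13^1
  c_3 = 144 = 1·13^0 + 11·13^1
  c_4 = 11 = 11·13^0
  c_5 = 127 = 10·13^0 + 9·13^1
p-restricted factor λ_0 = (2, 4, 1, 11, 10)
p-restricted factor λ_1 = (9, 10, 11, 0, 9)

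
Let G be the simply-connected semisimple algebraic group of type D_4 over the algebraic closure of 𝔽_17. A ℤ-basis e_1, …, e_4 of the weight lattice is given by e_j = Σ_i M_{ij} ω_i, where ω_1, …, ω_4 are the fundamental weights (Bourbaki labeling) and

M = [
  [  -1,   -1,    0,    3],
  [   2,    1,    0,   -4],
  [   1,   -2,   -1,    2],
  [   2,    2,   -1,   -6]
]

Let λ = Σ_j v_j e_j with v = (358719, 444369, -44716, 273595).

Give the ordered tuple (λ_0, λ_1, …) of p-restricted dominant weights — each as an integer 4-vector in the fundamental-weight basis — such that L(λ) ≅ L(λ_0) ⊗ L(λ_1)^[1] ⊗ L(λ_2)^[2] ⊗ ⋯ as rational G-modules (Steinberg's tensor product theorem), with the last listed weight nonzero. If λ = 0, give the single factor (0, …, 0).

((0, 5, 7, 6), (4, 5, 2, 4), (10, 12, 10, 15), (3, 13, 12, 1))

ω-coordinates c = M·v, v = (358719, 444369, -44716, 273595):
  c_1 = (-1)·(358719) + (-1)·(444369) + (0)·(-44716) + (3)·(273595) = 17697
  c_2 = (2)·(358719) + (1)·(444369) + (0)·(-44716) + (-4)·(273595) = 67427
  c_3 = (1)·(358719) + (-2)·(444369) + (-1)·(-44716) + (2)·(273595) = 61887
  c_4 = (2)·(358719) + (2)·(444369) + (-1)·(-44716) + (-6)·(273595) = 9322
Base-17 expansion of each c_i:
  c_1 = 17697 = 0·17^0 + 4·17^1 + 10·17^2 + 3·17^3
  c_2 = 67427 = 5·17^0 + 5·17^1 + 12·17^2 + 13·17^3
  c_3 = 61887 = 7·17^0 + 2·17^1 + 10·17^2 + 12·17^3
  c_4 = 9322 = 6·17^0 + 4·17^1 + 15·17^2 + 1·17^3
p-restricted factor λ_0 = (0, 5, 7, 6)
p-restricted factor λ_1 = (4, 5, 2, 4)
p-restricted factor λ_2 = (10, 12, 10, 15)
p-restricted factor λ_3 = (3, 13, 12, 1)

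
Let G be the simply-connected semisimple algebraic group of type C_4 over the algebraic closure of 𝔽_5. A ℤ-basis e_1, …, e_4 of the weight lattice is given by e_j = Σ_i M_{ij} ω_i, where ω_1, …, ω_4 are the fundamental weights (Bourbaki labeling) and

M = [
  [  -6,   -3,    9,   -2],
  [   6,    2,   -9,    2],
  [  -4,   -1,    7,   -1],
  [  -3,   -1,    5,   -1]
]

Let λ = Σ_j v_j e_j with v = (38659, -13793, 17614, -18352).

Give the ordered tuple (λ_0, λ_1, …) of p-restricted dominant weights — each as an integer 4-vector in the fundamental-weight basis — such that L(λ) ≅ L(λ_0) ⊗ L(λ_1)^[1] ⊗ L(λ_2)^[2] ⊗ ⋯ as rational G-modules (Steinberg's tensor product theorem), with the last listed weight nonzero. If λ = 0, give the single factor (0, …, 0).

((0, 3, 2, 3), (1, 2, 1, 2), (1, 0, 2, 4), (2, 3, 1, 3), (2, 4, 1, 1), (1, 2, 0, 1))

Compute c_i = Σ_j M_{ij} v_j with v = (38659, -13793, 17614, -18352):
  c_1 = (-6)·(38659) + (-3)·(-13793) + (9)·(17614) + (-2)·(-18352) = 4655
  c_2 = (6)·(38659) + (2)·(-13793) + (-9)·(17614) + (2)·(-18352) = 9138
  c_3 = (-4)·(38659) + (-1)·(-13793) + (7)·(17614) + (-1)·(-18352) = 807
  c_4 = (-3)·(38659) + (-1)·(-13793) + (5)·(17614) + (-1)·(-18352) = 4238
p = 5; digits c_i = Σ_j d_{ij}·5^j, 0 ≤ d_{ij} < 5:
  c_1 = 4655 = 0·5^0 + 1·5^1 + 1·5^2 + 2·5^3 + 2·5^4 + 1·5^5
  c_2 = 9138 = 3·5^0 + 2·5^1 + 0·5^2 + 3·5^3 + 4·5^4 + 2·5^5
  c_3 = 807 = 2·5^0 + 1·5^1 + 2·5^2 + 1·5^3 + 1·5^4
  c_4 = 4238 = 3·5^0 + 2·5^1 + 4·5^2 + 3·5^3 + 1·5^4 + 1·5^5
p-restricted factor λ_0 = (0, 3, 2, 3)
p-restricted factor λ_1 = (1, 2, 1, 2)
p-restricted factor λ_2 = (1, 0, 2, 4)
p-restricted factor λ_3 = (2, 3, 1, 3)
p-restricted factor λ_4 = (2, 4, 1, 1)
p-restricted factor λ_5 = (1, 2, 0, 1)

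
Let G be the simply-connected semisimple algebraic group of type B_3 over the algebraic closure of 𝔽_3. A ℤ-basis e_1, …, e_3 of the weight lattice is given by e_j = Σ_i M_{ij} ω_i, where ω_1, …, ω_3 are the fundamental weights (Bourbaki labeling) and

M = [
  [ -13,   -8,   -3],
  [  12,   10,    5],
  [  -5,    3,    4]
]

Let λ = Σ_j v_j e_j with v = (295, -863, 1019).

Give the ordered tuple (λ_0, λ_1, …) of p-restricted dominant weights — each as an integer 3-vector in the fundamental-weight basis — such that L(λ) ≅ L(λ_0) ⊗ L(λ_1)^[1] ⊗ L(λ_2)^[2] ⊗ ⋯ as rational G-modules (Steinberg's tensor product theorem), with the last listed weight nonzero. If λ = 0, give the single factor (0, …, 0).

((0, 2, 0), (1, 1, 1), (1, 0, 1))

Converting to the ω-basis (c_i = row i of M dotted with v = (295, -863, 1019)):
  c_1 = (-13)·(295) + (-8)·(-863) + (-3)·(1019) = 12
  c_2 = (12)·(295) + (10)·(-863) + (5)·(1019) = 5
  c_3 = (-5)·(295) + (3)·(-863) + (4)·(1019) = 12
Writing each c_i in base p = 3:
  c_1 = 12 = 0·3^0 + 1·3^1 + 1·3^2
  c_2 = 5 = 2·3^0 + 1·3^1
  c_3 = 12 = 0·3^0 + 1·3^1 + 1·3^2
p-restricted factor λ_0 = (0, 2, 0)
p-restricted factor λ_1 = (1, 1, 1)
p-restricted factor λ_2 = (1, 0, 1)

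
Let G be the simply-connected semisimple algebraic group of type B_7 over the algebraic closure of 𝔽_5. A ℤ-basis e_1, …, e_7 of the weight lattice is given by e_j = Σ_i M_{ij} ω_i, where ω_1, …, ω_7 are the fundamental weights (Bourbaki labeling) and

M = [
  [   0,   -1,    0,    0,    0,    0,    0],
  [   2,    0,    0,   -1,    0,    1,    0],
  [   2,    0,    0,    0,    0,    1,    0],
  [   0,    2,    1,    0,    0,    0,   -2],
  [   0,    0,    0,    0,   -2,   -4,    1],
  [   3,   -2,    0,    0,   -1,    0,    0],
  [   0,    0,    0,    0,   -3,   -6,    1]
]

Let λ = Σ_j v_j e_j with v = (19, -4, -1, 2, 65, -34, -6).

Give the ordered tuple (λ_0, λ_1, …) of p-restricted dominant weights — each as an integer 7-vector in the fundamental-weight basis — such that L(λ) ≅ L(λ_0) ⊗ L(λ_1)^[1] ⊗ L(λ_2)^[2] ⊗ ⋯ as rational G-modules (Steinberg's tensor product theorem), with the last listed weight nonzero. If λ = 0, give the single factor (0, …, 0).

((4, 2, 4, 3, 0, 0, 3),)

ω-coordinates c = M·v, v = (19, -4, -1, 2, 65, -34, -6):
  c_1 = (0)·(19) + (-1)·(-4) + (0)·(-1) + (0)·(2) + (0)·(65) + (0)·(-34) + (0)·(-6) = 4
  c_2 = (2)·(19) + (0)·(-4) + (0)·(-1) + (-1)·(2) + (0)·(65) + (1)·(-34) + (0)·(-6) = 2
  c_3 = (2)·(19) + (0)·(-4) + (0)·(-1) + (0)·(2) + (0)·(65) + (1)·(-34) + (0)·(-6) = 4
  c_4 = (0)·(19) + (2)·(-4) + (1)·(-1) + (0)·(2) + (0)·(65) + (0)·(-34) + (-2)·(-6) = 3
  c_5 = (0)·(19) + (0)·(-4) + (0)·(-1) + (0)·(2) + (-2)·(65) + (-4)·(-34) + (1)·(-6) = 0
  c_6 = (3)·(19) + (-2)·(-4) + (0)·(-1) + (0)·(2) + (-1)·(65) + (0)·(-34) + (0)·(-6) = 0
  c_7 = (0)·(19) + (0)·(-4) + (0)·(-1) + (0)·(2) + (-3)·(65) + (-6)·(-34) + (1)·(-6) = 3
Expand coordinatewise in base 5:
  c_1 = 4 = 4·5^0
  c_2 = 2 = 2·5^0
  c_3 = 4 = 4·5^0
  c_4 = 3 = 3·5^0
  c_5 = 0
  c_6 = 0
  c_7 = 3 = 3·5^0
λ_0 = (4, 2, 4, 3, 0, 0, 3)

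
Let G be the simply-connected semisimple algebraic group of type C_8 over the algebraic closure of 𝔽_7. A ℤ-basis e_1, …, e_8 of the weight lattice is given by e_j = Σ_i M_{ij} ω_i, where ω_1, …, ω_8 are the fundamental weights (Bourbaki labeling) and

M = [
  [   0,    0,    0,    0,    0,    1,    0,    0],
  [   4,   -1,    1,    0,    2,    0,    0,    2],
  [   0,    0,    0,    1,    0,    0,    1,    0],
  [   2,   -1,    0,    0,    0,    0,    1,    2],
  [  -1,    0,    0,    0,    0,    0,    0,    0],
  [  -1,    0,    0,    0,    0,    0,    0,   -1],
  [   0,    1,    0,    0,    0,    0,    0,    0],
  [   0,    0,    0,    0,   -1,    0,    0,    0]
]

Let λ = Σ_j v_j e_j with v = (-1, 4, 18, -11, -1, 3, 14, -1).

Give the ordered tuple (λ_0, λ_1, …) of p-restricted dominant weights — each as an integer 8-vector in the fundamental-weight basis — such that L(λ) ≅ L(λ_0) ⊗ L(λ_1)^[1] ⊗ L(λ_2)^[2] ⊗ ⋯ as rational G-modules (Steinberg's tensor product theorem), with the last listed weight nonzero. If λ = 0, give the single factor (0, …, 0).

((3, 6, 3, 6, 1, 2, 4, 1),)

Change of basis e → ω: c = M·v where v = (-1, 4, 18, -11, -1, 3, 14, -1):
  c_1 = (0)·(-1) + (0)·(4) + (0)·(18) + (0)·(-11) + (0)·(-1) + (1)·(3) + (0)·(14) + (0)·(-1) = 3
  c_2 = (4)·(-1) + (-1)·(4) + (1)·(18) + (0)·(-11) + (2)·(-1) + (0)·(3) + (0)·(14) + (2)·(-1) = 6
  c_3 = (0)·(-1) + (0)·(4) + (0)·(18) + (1)·(-11) + (0)·(-1) + (0)·(3) + (1)·(14) + (0)·(-1) = 3
  c_4 = (2)·(-1) + (-1)·(4) + (0)·(18) + (0)·(-11) + (0)·(-1) + (0)·(3) + (1)·(14) + (2)·(-1) = 6
  c_5 = (-1)·(-1) + (0)·(4) + (0)·(18) + (0)·(-11) + (0)·(-1) + (0)·(3) + (0)·(14) + (0)·(-1) = 1
  c_6 = (-1)·(-1) + (0)·(4) + (0)·(18) + (0)·(-11) + (0)·(-1) + (0)·(3) + (0)·(14) + (-1)·(-1) = 2
  c_7 = (0)·(-1) + (1)·(4) + (0)·(18) + (0)·(-11) + (0)·(-1) + (0)·(3) + (0)·(14) + (0)·(-1) = 4
  c_8 = (0)·(-1) + (0)·(4) + (0)·(18) + (0)·(-11) + (-1)·(-1) + (0)·(3) + (0)·(14) + (0)·(-1) = 1
Base-7 expansion of each c_i:
  c_1 = 3 = 3·7^0
  c_2 = 6 = 6·7^0
  c_3 = 3 = 3·7^0
  c_4 = 6 = 6·7^0
  c_5 = 1 = 1·7^0
  c_6 = 2 = 2·7^0
  c_7 = 4 = 4·7^0
  c_8 = 1 = 1·7^0
Factor λ_0 = (3, 6, 3, 6, 1, 2, 4, 1)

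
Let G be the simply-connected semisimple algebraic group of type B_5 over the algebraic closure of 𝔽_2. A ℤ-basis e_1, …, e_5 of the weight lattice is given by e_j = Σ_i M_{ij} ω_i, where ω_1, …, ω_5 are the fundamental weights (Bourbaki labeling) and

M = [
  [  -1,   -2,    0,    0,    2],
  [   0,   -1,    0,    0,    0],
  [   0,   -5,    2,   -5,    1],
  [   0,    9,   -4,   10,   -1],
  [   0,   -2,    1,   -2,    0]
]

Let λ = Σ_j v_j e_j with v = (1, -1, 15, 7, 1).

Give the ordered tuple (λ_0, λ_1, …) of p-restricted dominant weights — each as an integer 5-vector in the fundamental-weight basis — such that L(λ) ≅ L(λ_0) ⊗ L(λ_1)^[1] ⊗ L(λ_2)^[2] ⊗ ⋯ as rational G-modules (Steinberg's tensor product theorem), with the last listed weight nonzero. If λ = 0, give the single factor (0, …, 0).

((1, 1, 1, 0, 1), (1, 0, 0, 0, 1))

Converting to the ω-basis (c_i = row i of M dotted with v = (1, -1, 15, 7, 1)):
  c_1 = (-1)·(1) + (-2)·(-1) + (0)·(15) + (0)·(7) + (2)·(1) = 3
  c_2 = (0)·(1) + (-1)·(-1) + (0)·(15) + (0)·(7) + (0)·(1) = 1
  c_3 = (0)·(1) + (-5)·(-1) + (2)·(15) + (-5)·(7) + (1)·(1) = 1
  c_4 = (0)·(1) + (9)·(-1) + (-4)·(15) + (10)·(7) + (-1)·(1) = 0
  c_5 = (0)·(1) + (-2)·(-1) + (1)·(15) + (-2)·(7) + (0)·(1) = 3
Expand coordinatewise in base 2:
  c_1 = 3 = 1·2^0 + 1·2^1
  c_2 = 1 = 1·2^0
  c_3 = 1 = 1·2^0
  c_4 = 0
  c_5 = 3 = 1·2^0 + 1·2^1
λ_0 = (1, 1, 1, 0, 1)
λ_1 = (1, 0, 0, 0, 1)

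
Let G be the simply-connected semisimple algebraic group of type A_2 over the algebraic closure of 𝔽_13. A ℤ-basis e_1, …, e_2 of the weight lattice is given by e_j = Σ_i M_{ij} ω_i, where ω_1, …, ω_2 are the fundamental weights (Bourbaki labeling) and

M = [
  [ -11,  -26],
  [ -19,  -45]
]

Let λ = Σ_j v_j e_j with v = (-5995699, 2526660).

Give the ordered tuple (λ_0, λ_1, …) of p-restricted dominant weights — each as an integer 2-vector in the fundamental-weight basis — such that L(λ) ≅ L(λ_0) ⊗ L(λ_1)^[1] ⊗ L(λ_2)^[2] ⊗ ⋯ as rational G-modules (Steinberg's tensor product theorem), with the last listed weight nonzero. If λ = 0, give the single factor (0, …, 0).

Compute c_i = Σ_j M_{ij} v_j with v = (-5995699, 2526660):
  c_1 = -11*-5995699 + -26*2526660 = 259529
  c_2 = -19*-5995699 + -45*2526660 = 218581
Expand coordinatewise in base 13:
  c_1 = 259529 = 10·13^0 + 8·13^1 + 1·13^2 + 1·13^3 + 9·13^4
  c_2 = 218581 = 12·13^0 + 4·13^1 + 6·13^2 + 8·13^3 + 7·13^4
Factor λ_0 = (10, 12)
Factor λ_1 = (8, 4)
Factor λ_2 = (1, 6)
Factor λ_3 = (1, 8)
Factor λ_4 = (9, 7)

((10, 12), (8, 4), (1, 6), (1, 8), (9, 7))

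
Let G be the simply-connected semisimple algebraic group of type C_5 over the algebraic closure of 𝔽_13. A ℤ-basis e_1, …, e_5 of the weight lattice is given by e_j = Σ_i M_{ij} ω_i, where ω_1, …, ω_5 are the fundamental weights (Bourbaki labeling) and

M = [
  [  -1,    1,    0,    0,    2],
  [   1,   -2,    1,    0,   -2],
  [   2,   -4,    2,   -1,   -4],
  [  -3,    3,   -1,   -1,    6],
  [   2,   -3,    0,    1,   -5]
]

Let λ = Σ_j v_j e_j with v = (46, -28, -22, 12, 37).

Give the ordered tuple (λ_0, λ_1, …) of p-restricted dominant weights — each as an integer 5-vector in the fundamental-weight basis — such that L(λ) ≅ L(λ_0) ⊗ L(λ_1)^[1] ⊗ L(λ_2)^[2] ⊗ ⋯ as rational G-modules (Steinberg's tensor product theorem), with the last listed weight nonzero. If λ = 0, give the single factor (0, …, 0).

Converting to the ω-basis (c_i = row i of M dotted with v = (46, -28, -22, 12, 37)):
  c_1 = -1*46 + 1*-28 + 0*-22 + 0*12 + 2*37 = 0
  c_2 = 1*46 + -2*-28 + 1*-22 + 0*12 + -2*37 = 6
  c_3 = 2*46 + -4*-28 + 2*-22 + -1*12 + -4*37 = 0
  c_4 = -3*46 + 3*-28 + -1*-22 + -1*12 + 6*37 = 10
  c_5 = 2*46 + -3*-28 + 0*-22 + 1*12 + -5*37 = 3
Expand coordinatewise in base 13:
  c_1 = 0
  c_2 = 6 = 6·13^0
  c_3 = 0
  c_4 = 10 = 10·13^0
  c_5 = 3 = 3·13^0
Factor λ_0 = (0, 6, 0, 10, 3)

((0, 6, 0, 10, 3),)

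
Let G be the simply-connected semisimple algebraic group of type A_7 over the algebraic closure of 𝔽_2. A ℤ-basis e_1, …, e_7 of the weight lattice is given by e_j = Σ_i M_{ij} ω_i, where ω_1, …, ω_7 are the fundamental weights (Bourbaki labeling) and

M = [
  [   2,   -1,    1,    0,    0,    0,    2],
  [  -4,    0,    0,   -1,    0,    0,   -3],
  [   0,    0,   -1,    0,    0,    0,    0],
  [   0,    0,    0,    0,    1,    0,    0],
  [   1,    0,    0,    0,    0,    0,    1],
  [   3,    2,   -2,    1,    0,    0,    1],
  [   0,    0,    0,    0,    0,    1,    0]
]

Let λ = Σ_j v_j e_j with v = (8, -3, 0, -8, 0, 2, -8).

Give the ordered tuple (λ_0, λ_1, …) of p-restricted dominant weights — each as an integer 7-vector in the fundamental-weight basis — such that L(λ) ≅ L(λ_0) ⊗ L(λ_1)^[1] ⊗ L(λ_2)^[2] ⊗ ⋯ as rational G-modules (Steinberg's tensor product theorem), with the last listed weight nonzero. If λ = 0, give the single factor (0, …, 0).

Change of basis e → ω: c = M·v where v = (8, -3, 0, -8, 0, 2, -8):
  c_1 = (2)·(8) + (-1)·(-3) + (1)·(0) + (0)·(-8) + (0)·(0) + (0)·(2) + (2)·(-8) = 3
  c_2 = (-4)·(8) + (0)·(-3) + (0)·(0) + (-1)·(-8) + (0)·(0) + (0)·(2) + (-3)·(-8) = 0
  c_3 = (0)·(8) + (0)·(-3) + (-1)·(0) + (0)·(-8) + (0)·(0) + (0)·(2) + (0)·(-8) = 0
  c_4 = (0)·(8) + (0)·(-3) + (0)·(0) + (0)·(-8) + (1)·(0) + (0)·(2) + (0)·(-8) = 0
  c_5 = (1)·(8) + (0)·(-3) + (0)·(0) + (0)·(-8) + (0)·(0) + (0)·(2) + (1)·(-8) = 0
  c_6 = (3)·(8) + (2)·(-3) + (-2)·(0) + (1)·(-8) + (0)·(0) + (0)·(2) + (1)·(-8) = 2
  c_7 = (0)·(8) + (0)·(-3) + (0)·(0) + (0)·(-8) + (0)·(0) + (1)·(2) + (0)·(-8) = 2
Expand coordinatewise in base 2:
  c_1 = 3 = 1·2^0 + 1·2^1
  c_2 = 0
  c_3 = 0
  c_4 = 0
  c_5 = 0
  c_6 = 2 = 0·2^0 + 1·2^1
  c_7 = 2 = 0·2^0 + 1·2^1
λ_0 = (1, 0, 0, 0, 0, 0, 0)
λ_1 = (1, 0, 0, 0, 0, 1, 1)

((1, 0, 0, 0, 0, 0, 0), (1, 0, 0, 0, 0, 1, 1))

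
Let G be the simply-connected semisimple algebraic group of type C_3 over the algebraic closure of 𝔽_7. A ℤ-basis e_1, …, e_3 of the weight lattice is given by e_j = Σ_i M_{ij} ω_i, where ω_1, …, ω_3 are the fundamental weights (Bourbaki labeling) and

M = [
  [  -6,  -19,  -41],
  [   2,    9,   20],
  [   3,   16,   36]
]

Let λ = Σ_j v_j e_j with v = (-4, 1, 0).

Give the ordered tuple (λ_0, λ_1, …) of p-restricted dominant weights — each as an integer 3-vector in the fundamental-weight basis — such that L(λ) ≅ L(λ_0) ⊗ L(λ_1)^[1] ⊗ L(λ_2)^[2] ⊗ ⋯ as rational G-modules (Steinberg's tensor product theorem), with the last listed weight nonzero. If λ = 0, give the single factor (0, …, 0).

Compute c_i = Σ_j M_{ij} v_j with v = (-4, 1, 0):
  c_1 = -6*-4 + -19*1 + -41*0 = 5
  c_2 = 2*-4 + 9*1 + 20*0 = 1
  c_3 = 3*-4 + 16*1 + 36*0 = 4
p = 7; digits c_i = Σ_j d_{ij}·7^j, 0 ≤ d_{ij} < 7:
  c_1 = 5 = 5·7^0
  c_2 = 1 = 1·7^0
  c_3 = 4 = 4·7^0
Factor λ_0 = (5, 1, 4)

((5, 1, 4),)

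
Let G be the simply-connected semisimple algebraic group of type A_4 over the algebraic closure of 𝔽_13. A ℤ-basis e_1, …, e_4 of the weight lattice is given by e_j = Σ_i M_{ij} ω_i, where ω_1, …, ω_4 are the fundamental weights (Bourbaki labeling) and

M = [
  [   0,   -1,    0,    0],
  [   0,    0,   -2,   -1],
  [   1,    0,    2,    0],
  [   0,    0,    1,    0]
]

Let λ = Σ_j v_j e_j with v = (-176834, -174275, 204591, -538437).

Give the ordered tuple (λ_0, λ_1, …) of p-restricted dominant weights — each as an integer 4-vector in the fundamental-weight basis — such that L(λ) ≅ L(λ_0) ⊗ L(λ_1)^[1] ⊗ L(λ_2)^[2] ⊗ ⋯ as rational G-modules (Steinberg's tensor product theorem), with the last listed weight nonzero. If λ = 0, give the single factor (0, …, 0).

Converting to the ω-basis (c_i = row i of M dotted with v = (-176834, -174275, 204591, -538437)):
  c_1 = (0)·(-176834) + (-1)·(-174275) + (0)·(204591) + (0)·(-538437) = 174275
  c_2 = (0)·(-176834) + (0)·(-174275) + (-2)·(204591) + (-1)·(-538437) = 129255
  c_3 = (1)·(-176834) + (0)·(-174275) + (2)·(204591) + (0)·(-538437) = 232348
  c_4 = (0)·(-176834) + (0)·(-174275) + (1)·(204591) + (0)·(-538437) = 204591
Writing each c_i in base p = 13:
  c_1 = 174275 = 10·13^0 + 2·13^1 + 4·13^2 + 1·13^3 + 6·13^4
  c_2 = 129255 = 9·13^0 + 10·13^1 + 10·13^2 + 6·13^3 + 4·13^4
  c_3 = 232348 = 12·13^0 + 10·13^1 + 9·13^2 + 1·13^3 + 8·13^4
  c_4 = 204591 = 10·13^0 + 7·13^1 + 1·13^2 + 2·13^3 + 7·13^4
p-restricted factor λ_0 = (10, 9, 12, 10)
p-restricted factor λ_1 = (2, 10, 10, 7)
p-restricted factor λ_2 = (4, 10, 9, 1)
p-restricted factor λ_3 = (1, 6, 1, 2)
p-restricted factor λ_4 = (6, 4, 8, 7)

((10, 9, 12, 10), (2, 10, 10, 7), (4, 10, 9, 1), (1, 6, 1, 2), (6, 4, 8, 7))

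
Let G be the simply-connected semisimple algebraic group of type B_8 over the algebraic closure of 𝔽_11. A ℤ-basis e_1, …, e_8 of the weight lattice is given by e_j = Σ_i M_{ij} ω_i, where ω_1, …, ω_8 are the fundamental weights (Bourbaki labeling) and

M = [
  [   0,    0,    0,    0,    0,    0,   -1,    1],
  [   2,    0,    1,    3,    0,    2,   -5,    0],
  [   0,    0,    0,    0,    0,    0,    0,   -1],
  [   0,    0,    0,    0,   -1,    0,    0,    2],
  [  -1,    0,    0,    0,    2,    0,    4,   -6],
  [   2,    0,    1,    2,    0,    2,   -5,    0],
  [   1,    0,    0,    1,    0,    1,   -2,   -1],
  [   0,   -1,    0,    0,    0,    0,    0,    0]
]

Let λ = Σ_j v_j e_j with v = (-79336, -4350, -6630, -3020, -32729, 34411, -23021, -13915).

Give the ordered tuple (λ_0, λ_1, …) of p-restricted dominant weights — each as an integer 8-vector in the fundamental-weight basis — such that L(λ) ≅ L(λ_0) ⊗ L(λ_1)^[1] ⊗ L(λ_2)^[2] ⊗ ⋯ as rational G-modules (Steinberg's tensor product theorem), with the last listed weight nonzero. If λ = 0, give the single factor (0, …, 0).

ω-coordinates c = M·v, v = (-79336, -4350, -6630, -3020, -32729, 34411, -23021, -13915):
  c_1 = (0)·(-79336) + (0)·(-4350) + (0)·(-6630) + (0)·(-3020) + (0)·(-32729) + (0)·(34411) + (-1)·(-23021) + (1)·(-13915) = 9106
  c_2 = (2)·(-79336) + (0)·(-4350) + (1)·(-6630) + (3)·(-3020) + (0)·(-32729) + (2)·(34411) + (-5)·(-23021) + (0)·(-13915) = 9565
  c_3 = (0)·(-79336) + (0)·(-4350) + (0)·(-6630) + (0)·(-3020) + (0)·(-32729) + (0)·(34411) + (0)·(-23021) + (-1)·(-13915) = 13915
  c_4 = (0)·(-79336) + (0)·(-4350) + (0)·(-6630) + (0)·(-3020) + (-1)·(-32729) + (0)·(34411) + (0)·(-23021) + (2)·(-13915) = 4899
  c_5 = (-1)·(-79336) + (0)·(-4350) + (0)·(-6630) + (0)·(-3020) + (2)·(-32729) + (0)·(34411) + (4)·(-23021) + (-6)·(-13915) = 5284
  c_6 = (2)·(-79336) + (0)·(-4350) + (1)·(-6630) + (2)·(-3020) + (0)·(-32729) + (2)·(34411) + (-5)·(-23021) + (0)·(-13915) = 12585
  c_7 = (1)·(-79336) + (0)·(-4350) + (0)·(-6630) + (1)·(-3020) + (0)·(-32729) + (1)·(34411) + (-2)·(-23021) + (-1)·(-13915) = 12012
  c_8 = (0)·(-79336) + (-1)·(-4350) + (0)·(-6630) + (0)·(-3020) + (0)·(-32729) + (0)·(34411) + (0)·(-23021) + (0)·(-13915) = 4350
p = 11; digits c_i = Σ_j d_{ij}·11^j, 0 ≤ d_{ij} < 11:
  c_1 = 9106 = 9·11^0 + 2·11^1 + 9·11^2 + 6·11^3
  c_2 = 9565 = 6·11^0 + 0·11^1 + 2·11^2 + 7·11^3
  c_3 = 13915 = 0·11^0 + 0·11^1 + 5·11^2 + 10·11^3
  c_4 = 4899 = 4·11^0 + 5·11^1 + 7·11^2 + 3·11^3
  c_5 = 5284 = 4·11^0 + 7·11^1 + 10·11^2 + 3·11^3
  c_6 = 12585 = 1·11^0 + 0·11^1 + 5·11^2 + 9·11^3
  c_7 = 12012 = 0·11^0 + 3·11^1 + 0·11^2 + 9·11^3
  c_8 = 4350 = 5·11^0 + 10·11^1 + 2·11^2 + 3·11^3
Factor λ_0 = (9, 6, 0, 4, 4, 1, 0, 5)
Factor λ_1 = (2, 0, 0, 5, 7, 0, 3, 10)
Factor λ_2 = (9, 2, 5, 7, 10, 5, 0, 2)
Factor λ_3 = (6, 7, 10, 3, 3, 9, 9, 3)

((9, 6, 0, 4, 4, 1, 0, 5), (2, 0, 0, 5, 7, 0, 3, 10), (9, 2, 5, 7, 10, 5, 0, 2), (6, 7, 10, 3, 3, 9, 9, 3))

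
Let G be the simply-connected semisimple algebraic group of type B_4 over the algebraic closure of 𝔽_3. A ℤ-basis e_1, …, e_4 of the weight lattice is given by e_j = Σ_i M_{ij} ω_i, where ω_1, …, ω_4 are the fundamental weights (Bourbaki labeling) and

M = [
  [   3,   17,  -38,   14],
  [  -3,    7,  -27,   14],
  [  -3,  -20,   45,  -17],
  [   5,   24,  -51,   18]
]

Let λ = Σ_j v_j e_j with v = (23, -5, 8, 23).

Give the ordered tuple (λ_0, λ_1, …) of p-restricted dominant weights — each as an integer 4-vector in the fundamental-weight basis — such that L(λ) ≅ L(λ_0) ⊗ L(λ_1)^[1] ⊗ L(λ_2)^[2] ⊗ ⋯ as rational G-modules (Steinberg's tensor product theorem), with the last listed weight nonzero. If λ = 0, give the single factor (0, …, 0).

Converting to the ω-basis (c_i = row i of M dotted with v = (23, -5, 8, 23)):
  c_1 = 3*23 + 17*-5 + -38*8 + 14*23 = 2
  c_2 = -3*23 + 7*-5 + -27*8 + 14*23 = 2
  c_3 = -3*23 + -20*-5 + 45*8 + -17*23 = 0
  c_4 = 5*23 + 24*-5 + -51*8 + 18*23 = 1
p = 3; digits c_i = Σ_j d_{ij}·3^j, 0 ≤ d_{ij} < 3:
  c_1 = 2 = 2·3^0
  c_2 = 2 = 2·3^0
  c_3 = 0
  c_4 = 1 = 1·3^0
λ_0 = (2, 2, 0, 1)

((2, 2, 0, 1),)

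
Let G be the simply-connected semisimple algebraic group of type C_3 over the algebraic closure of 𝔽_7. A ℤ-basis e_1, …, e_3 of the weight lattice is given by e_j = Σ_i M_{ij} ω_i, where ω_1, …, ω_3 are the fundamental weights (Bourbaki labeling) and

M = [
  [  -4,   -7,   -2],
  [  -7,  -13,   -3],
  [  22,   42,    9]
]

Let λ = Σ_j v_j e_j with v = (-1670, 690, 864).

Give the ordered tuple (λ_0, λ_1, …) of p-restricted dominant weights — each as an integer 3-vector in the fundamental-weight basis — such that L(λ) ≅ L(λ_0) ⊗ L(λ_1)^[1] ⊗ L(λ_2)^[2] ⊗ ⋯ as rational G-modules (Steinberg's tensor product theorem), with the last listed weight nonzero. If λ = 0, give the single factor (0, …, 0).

((3, 2, 2), (3, 4, 2), (2, 2, 0))

ω-coordinates c = M·v, v = (-1670, 690, 864):
  c_1 = (-4)·(-1670) + (-7)·(690) + (-2)·(864) = 122
  c_2 = (-7)·(-1670) + (-13)·(690) + (-3)·(864) = 128
  c_3 = (22)·(-1670) + (42)·(690) + (9)·(864) = 16
Base-7 expansion of each c_i:
  c_1 = 122 = 3·7^0 + 3·7^1 + 2·7^2
  c_2 = 128 = 2·7^0 + 4·7^1 + 2·7^2
  c_3 = 16 = 2·7^0 + 2·7^1
Factor λ_0 = (3, 2, 2)
Factor λ_1 = (3, 4, 2)
Factor λ_2 = (2, 2, 0)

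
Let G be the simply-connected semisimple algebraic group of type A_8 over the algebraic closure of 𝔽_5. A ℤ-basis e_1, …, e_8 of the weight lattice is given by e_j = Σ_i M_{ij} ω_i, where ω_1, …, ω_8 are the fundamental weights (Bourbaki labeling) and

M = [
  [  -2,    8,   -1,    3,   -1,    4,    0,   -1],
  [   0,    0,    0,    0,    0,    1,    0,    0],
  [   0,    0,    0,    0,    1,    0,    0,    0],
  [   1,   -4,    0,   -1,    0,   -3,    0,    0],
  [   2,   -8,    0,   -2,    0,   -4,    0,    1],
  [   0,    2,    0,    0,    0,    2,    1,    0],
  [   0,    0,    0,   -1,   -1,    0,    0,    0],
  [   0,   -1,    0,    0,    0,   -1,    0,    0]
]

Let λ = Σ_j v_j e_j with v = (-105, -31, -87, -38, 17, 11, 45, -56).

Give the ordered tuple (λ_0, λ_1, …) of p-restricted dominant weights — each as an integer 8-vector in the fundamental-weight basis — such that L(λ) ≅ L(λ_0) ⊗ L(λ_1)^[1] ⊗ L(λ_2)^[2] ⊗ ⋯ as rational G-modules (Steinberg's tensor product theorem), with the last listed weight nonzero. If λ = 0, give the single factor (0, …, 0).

Change of basis e → ω: c = M·v where v = (-105, -31, -87, -38, 17, 11, 45, -56):
  c_1 = -2*-105 + 8*-31 + -1*-87 + 3*-38 + -1*17 + 4*11 + 0*45 + -1*-56 = 18
  c_2 = 0*-105 + 0*-31 + 0*-87 + 0*-38 + 0*17 + 1*11 + 0*45 + 0*-56 = 11
  c_3 = 0*-105 + 0*-31 + 0*-87 + 0*-38 + 1*17 + 0*11 + 0*45 + 0*-56 = 17
  c_4 = 1*-105 + -4*-31 + 0*-87 + -1*-38 + 0*17 + -3*11 + 0*45 + 0*-56 = 24
  c_5 = 2*-105 + -8*-31 + 0*-87 + -2*-38 + 0*17 + -4*11 + 0*45 + 1*-56 = 14
  c_6 = 0*-105 + 2*-31 + 0*-87 + 0*-38 + 0*17 + 2*11 + 1*45 + 0*-56 = 5
  c_7 = 0*-105 + 0*-31 + 0*-87 + -1*-38 + -1*17 + 0*11 + 0*45 + 0*-56 = 21
  c_8 = 0*-105 + -1*-31 + 0*-87 + 0*-38 + 0*17 + -1*11 + 0*45 + 0*-56 = 20
Writing each c_i in base p = 5:
  c_1 = 18 = 3·5^0 + 3·5^1
  c_2 = 11 = 1·5^0 + 2·5^1
  c_3 = 17 = 2·5^0 + 3·5^1
  c_4 = 24 = 4·5^0 + 4·5^1
  c_5 = 14 = 4·5^0 + 2·5^1
  c_6 = 5 = 0·5^0 + 1·5^1
  c_7 = 21 = 1·5^0 + 4·5^1
  c_8 = 20 = 0·5^0 + 4·5^1
λ_0 = (3, 1, 2, 4, 4, 0, 1, 0)
λ_1 = (3, 2, 3, 4, 2, 1, 4, 4)

((3, 1, 2, 4, 4, 0, 1, 0), (3, 2, 3, 4, 2, 1, 4, 4))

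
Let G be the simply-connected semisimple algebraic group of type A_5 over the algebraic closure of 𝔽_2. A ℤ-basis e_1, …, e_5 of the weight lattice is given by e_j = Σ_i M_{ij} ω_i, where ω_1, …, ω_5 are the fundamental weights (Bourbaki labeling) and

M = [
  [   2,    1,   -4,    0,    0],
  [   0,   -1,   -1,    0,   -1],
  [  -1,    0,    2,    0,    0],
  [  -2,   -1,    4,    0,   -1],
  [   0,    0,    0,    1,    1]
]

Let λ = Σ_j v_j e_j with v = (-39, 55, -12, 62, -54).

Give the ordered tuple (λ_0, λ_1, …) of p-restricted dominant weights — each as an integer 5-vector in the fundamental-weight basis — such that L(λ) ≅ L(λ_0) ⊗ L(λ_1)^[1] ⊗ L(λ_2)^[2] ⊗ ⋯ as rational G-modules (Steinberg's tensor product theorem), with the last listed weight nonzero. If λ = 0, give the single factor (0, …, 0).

Compute c_i = Σ_j M_{ij} v_j with v = (-39, 55, -12, 62, -54):
  c_1 = 2*-39 + 1*55 + -4*-12 + 0*62 + 0*-54 = 25
  c_2 = 0*-39 + -1*55 + -1*-12 + 0*62 + -1*-54 = 11
  c_3 = -1*-39 + 0*55 + 2*-12 + 0*62 + 0*-54 = 15
  c_4 = -2*-39 + -1*55 + 4*-12 + 0*62 + -1*-54 = 29
  c_5 = 0*-39 + 0*55 + 0*-12 + 1*62 + 1*-54 = 8
Expand coordinatewise in base 2:
  c_1 = 25 = 1·2^0 + 0·2^1 + 0·2^2 + 1·2^3 + 1·2^4
  c_2 = 11 = 1·2^0 + 1·2^1 + 0·2^2 + 1·2^3
  c_3 = 15 = 1·2^0 + 1·2^1 + 1·2^2 + 1·2^3
  c_4 = 29 = 1·2^0 + 0·2^1 + 1·2^2 + 1·2^3 + 1·2^4
  c_5 = 8 = 0·2^0 + 0·2^1 + 0·2^2 + 1·2^3
Factor λ_0 = (1, 1, 1, 1, 0)
Factor λ_1 = (0, 1, 1, 0, 0)
Factor λ_2 = (0, 0, 1, 1, 0)
Factor λ_3 = (1, 1, 1, 1, 1)
Factor λ_4 = (1, 0, 0, 1, 0)

((1, 1, 1, 1, 0), (0, 1, 1, 0, 0), (0, 0, 1, 1, 0), (1, 1, 1, 1, 1), (1, 0, 0, 1, 0))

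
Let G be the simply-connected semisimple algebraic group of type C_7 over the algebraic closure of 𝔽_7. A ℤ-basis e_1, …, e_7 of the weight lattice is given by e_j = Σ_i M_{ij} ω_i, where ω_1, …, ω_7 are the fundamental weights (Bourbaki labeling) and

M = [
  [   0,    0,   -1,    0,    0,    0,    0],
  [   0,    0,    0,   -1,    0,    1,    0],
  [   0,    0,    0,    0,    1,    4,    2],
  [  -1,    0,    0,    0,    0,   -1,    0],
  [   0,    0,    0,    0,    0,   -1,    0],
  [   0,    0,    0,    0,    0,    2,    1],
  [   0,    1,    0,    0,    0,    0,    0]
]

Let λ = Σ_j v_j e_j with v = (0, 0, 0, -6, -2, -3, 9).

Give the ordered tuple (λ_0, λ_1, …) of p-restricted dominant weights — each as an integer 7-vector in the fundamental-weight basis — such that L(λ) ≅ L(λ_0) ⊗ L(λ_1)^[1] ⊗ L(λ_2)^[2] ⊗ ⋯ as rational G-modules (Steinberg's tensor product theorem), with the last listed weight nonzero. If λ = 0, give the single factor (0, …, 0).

((0, 3, 4, 3, 3, 3, 0),)

In the fundamental-weight basis, λ has coordinates c = M·v (v = (0, 0, 0, -6, -2, -3, 9)):
  c_1 = 0·0 + 0·0 + (-1)·(0) + (0)·(-6) + (0)·(-2) + (0)·(-3) + 0·9 = 0
  c_2 = 0·0 + 0·0 + 0·0 + (-1)·(-6) + (0)·(-2) + (1)·(-3) + 0·9 = 3
  c_3 = 0·0 + 0·0 + 0·0 + (0)·(-6) + (1)·(-2) + (4)·(-3) + 2·9 = 4
  c_4 = (-1)·(0) + 0·0 + 0·0 + (0)·(-6) + (0)·(-2) + (-1)·(-3) + 0·9 = 3
  c_5 = 0·0 + 0·0 + 0·0 + (0)·(-6) + (0)·(-2) + (-1)·(-3) + 0·9 = 3
  c_6 = 0·0 + 0·0 + 0·0 + (0)·(-6) + (0)·(-2) + (2)·(-3) + 1·9 = 3
  c_7 = 0·0 + 1·0 + 0·0 + (0)·(-6) + (0)·(-2) + (0)·(-3) + 0·9 = 0
Expand coordinatewise in base 7:
  c_1 = 0
  c_2 = 3 = 3·7^0
  c_3 = 4 = 4·7^0
  c_4 = 3 = 3·7^0
  c_5 = 3 = 3·7^0
  c_6 = 3 = 3·7^0
  c_7 = 0
λ_0 = (0, 3, 4, 3, 3, 3, 0)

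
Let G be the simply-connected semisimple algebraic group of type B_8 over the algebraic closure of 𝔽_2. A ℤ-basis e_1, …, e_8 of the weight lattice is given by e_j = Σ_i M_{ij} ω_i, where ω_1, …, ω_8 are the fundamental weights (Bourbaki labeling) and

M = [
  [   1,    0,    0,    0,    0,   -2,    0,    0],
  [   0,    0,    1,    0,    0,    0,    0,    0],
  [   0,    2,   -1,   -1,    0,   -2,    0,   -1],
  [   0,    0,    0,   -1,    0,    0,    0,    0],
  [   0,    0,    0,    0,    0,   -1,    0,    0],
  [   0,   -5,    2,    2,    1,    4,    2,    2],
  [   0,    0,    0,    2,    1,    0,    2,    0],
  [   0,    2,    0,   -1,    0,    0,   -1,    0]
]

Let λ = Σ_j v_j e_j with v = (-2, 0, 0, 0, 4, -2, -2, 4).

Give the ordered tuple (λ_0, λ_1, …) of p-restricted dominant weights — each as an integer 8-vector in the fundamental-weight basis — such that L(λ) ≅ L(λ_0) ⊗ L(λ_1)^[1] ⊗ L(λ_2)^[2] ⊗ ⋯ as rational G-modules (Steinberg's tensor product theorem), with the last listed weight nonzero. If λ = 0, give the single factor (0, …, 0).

((0, 0, 0, 0, 0, 0, 0, 0), (1, 0, 0, 0, 1, 0, 0, 1))

ω-coordinates c = M·v, v = (-2, 0, 0, 0, 4, -2, -2, 4):
  c_1 = (1)·(-2) + (0)·(0) + (0)·(0) + (0)·(0) + (0)·(4) + (-2)·(-2) + (0)·(-2) + (0)·(4) = 2
  c_2 = (0)·(-2) + (0)·(0) + (1)·(0) + (0)·(0) + (0)·(4) + (0)·(-2) + (0)·(-2) + (0)·(4) = 0
  c_3 = (0)·(-2) + (2)·(0) + (-1)·(0) + (-1)·(0) + (0)·(4) + (-2)·(-2) + (0)·(-2) + (-1)·(4) = 0
  c_4 = (0)·(-2) + (0)·(0) + (0)·(0) + (-1)·(0) + (0)·(4) + (0)·(-2) + (0)·(-2) + (0)·(4) = 0
  c_5 = (0)·(-2) + (0)·(0) + (0)·(0) + (0)·(0) + (0)·(4) + (-1)·(-2) + (0)·(-2) + (0)·(4) = 2
  c_6 = (0)·(-2) + (-5)·(0) + (2)·(0) + (2)·(0) + (1)·(4) + (4)·(-2) + (2)·(-2) + (2)·(4) = 0
  c_7 = (0)·(-2) + (0)·(0) + (0)·(0) + (2)·(0) + (1)·(4) + (0)·(-2) + (2)·(-2) + (0)·(4) = 0
  c_8 = (0)·(-2) + (2)·(0) + (0)·(0) + (-1)·(0) + (0)·(4) + (0)·(-2) + (-1)·(-2) + (0)·(4) = 2
Expand coordinatewise in base 2:
  c_1 = 2 = 0·2^0 + 1·2^1
  c_2 = 0
  c_3 = 0
  c_4 = 0
  c_5 = 2 = 0·2^0 + 1·2^1
  c_6 = 0
  c_7 = 0
  c_8 = 2 = 0·2^0 + 1·2^1
p-restricted factor λ_0 = (0, 0, 0, 0, 0, 0, 0, 0)
p-restricted factor λ_1 = (1, 0, 0, 0, 1, 0, 0, 1)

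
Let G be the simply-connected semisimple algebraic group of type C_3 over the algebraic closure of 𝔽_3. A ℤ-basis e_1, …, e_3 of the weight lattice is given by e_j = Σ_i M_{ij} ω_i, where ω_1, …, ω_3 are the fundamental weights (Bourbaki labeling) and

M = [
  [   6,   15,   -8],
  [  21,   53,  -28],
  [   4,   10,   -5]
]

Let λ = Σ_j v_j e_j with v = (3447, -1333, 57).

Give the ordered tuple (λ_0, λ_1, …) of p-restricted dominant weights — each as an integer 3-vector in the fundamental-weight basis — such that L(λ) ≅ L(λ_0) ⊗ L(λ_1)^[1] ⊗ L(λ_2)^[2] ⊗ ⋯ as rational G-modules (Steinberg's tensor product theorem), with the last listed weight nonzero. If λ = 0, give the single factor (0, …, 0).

((0, 1, 2), (2, 2, 0), (1, 0, 1), (2, 2, 0), (2, 1, 2))

ω-coordinates c = M·v, v = (3447, -1333, 57):
  c_1 = 6*3447 + 15*-1333 + -8*57 = 231
  c_2 = 21*3447 + 53*-1333 + -28*57 = 142
  c_3 = 4*3447 + 10*-1333 + -5*57 = 173
Base-3 expansion of each c_i:
  c_1 = 231 = 0·3^0 + 2·3^1 + 1·3^2 + 2·3^3 + 2·3^4
  c_2 = 142 = 1·3^0 + 2·3^1 + 0·3^2 + 2·3^3 + 1·3^4
  c_3 = 173 = 2·3^0 + 0·3^1 + 1·3^2 + 0·3^3 + 2·3^4
λ_0 = (0, 1, 2)
λ_1 = (2, 2, 0)
λ_2 = (1, 0, 1)
λ_3 = (2, 2, 0)
λ_4 = (2, 1, 2)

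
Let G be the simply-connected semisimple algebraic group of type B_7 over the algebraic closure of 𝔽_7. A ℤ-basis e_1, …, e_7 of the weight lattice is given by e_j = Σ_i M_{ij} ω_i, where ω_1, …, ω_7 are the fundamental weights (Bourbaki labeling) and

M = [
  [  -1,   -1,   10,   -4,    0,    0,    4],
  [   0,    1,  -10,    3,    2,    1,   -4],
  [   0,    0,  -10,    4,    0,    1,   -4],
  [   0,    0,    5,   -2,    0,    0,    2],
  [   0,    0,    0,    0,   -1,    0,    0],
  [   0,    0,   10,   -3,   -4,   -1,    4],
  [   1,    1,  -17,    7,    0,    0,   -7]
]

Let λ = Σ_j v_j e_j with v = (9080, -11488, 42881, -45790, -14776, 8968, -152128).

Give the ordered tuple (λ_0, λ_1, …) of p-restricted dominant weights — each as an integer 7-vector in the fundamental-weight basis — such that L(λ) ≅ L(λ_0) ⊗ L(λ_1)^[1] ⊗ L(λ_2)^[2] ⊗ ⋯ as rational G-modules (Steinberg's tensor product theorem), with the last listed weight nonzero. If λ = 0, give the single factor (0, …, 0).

Compute c_i = Σ_j M_{ij} v_j with v = (9080, -11488, 42881, -45790, -14776, 8968, -152128):
  c_1 = (-1)·(9080) + (-1)·(-11488) + 10·42881 + (-4)·(-45790) + (0)·(-14776) + 0·8968 + (4)·(-152128) = 5866
  c_2 = 0·9080 + (1)·(-11488) + (-10)·(42881) + (3)·(-45790) + (2)·(-14776) + 1·8968 + (-4)·(-152128) = 10260
  c_3 = 0·9080 + (0)·(-11488) + (-10)·(42881) + (4)·(-45790) + (0)·(-14776) + 1·8968 + (-4)·(-152128) = 5510
  c_4 = 0·9080 + (0)·(-11488) + 5·42881 + (-2)·(-45790) + (0)·(-14776) + 0·8968 + (2)·(-152128) = 1729
  c_5 = 0·9080 + (0)·(-11488) + 0·42881 + (0)·(-45790) + (-1)·(-14776) + 0·8968 + (0)·(-152128) = 14776
  c_6 = 0·9080 + (0)·(-11488) + 10·42881 + (-3)·(-45790) + (-4)·(-14776) + (-1)·(8968) + (4)·(-152128) = 7804
  c_7 = 1·9080 + (1)·(-11488) + (-17)·(42881) + (7)·(-45790) + (0)·(-14776) + 0·8968 + (-7)·(-152128) = 12981
p = 7; digits c_i = Σ_j d_{ij}·7^j, 0 ≤ d_{ij} < 7:
  c_1 = 5866 = 0·7^0 + 5·7^1 + 0·7^2 + 3·7^3 + 2·7^4
  c_2 = 10260 = 5·7^0 + 2·7^1 + 6·7^2 + 1·7^3 + 4·7^4
  c_3 = 5510 = 1·7^0 + 3·7^1 + 0·7^2 + 2·7^3 + 2·7^4
  c_4 = 1729 = 0·7^0 + 2·7^1 + 0·7^2 + 5·7^3
  c_5 = 14776 = 6·7^0 + 3·7^1 + 0·7^2 + 1·7^3 + 6·7^4
  c_6 = 7804 = 6·7^0 + 1·7^1 + 5·7^2 + 1·7^3 + 3·7^4
  c_7 = 12981 = 3·7^0 + 6·7^1 + 5·7^2 + 2·7^3 + 5·7^4
p-restricted factor λ_0 = (0, 5, 1, 0, 6, 6, 3)
p-restricted factor λ_1 = (5, 2, 3, 2, 3, 1, 6)
p-restricted factor λ_2 = (0, 6, 0, 0, 0, 5, 5)
p-restricted factor λ_3 = (3, 1, 2, 5, 1, 1, 2)
p-restricted factor λ_4 = (2, 4, 2, 0, 6, 3, 5)

((0, 5, 1, 0, 6, 6, 3), (5, 2, 3, 2, 3, 1, 6), (0, 6, 0, 0, 0, 5, 5), (3, 1, 2, 5, 1, 1, 2), (2, 4, 2, 0, 6, 3, 5))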